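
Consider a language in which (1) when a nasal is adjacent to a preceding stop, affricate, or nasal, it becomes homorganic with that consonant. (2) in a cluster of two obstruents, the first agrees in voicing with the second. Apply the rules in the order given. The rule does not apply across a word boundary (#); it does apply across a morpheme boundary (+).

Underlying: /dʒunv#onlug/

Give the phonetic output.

Rule 1: no segment meets the rule's conditions; no change.
After rule 1: dʒunv#onlug
Rule 2: no segment meets the rule's conditions; no change.

[dʒunv#onlug]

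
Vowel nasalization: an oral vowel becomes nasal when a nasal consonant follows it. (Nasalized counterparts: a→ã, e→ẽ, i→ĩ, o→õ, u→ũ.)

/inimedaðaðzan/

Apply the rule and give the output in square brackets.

/i/ before nasal /n/ → [ĩ]
/i/ before nasal /m/ → [ĩ]
/a/ before nasal /n/ → [ã]

[ĩnĩmedaðaðzãn]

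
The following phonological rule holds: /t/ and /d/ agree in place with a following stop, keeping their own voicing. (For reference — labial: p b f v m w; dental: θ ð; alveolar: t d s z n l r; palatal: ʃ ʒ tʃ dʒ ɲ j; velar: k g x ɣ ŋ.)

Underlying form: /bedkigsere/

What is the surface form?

/d/ before /k/ (velar) → [g]

[begkigsere]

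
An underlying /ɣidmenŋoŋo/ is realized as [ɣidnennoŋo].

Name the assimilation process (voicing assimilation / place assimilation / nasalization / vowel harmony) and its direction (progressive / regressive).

place assimilation, progressive

/m/→[n] /ŋ/→[n].
Each target copies a feature from the preceding segment, so the direction is progressive.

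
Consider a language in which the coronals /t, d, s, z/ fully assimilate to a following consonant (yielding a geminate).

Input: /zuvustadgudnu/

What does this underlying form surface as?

/s/ before /t/ → [t] (total assimilation)
/d/ before /g/ → [g] (total assimilation)
/d/ before /n/ → [n] (total assimilation)

[zuvuttaggunnu]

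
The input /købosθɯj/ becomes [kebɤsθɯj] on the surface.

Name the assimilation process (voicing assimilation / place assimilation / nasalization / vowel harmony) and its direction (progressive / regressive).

vowel harmony, regressive

/ø/→[e] /o/→[ɤ].
Vowels agree with the last vowel, so the harmony is regressive.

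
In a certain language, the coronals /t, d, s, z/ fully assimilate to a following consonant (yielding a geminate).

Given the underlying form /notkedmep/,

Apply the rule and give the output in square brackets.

/t/ before /k/ → [k] (total assimilation)
/d/ before /m/ → [m] (total assimilation)

[nokkemmep]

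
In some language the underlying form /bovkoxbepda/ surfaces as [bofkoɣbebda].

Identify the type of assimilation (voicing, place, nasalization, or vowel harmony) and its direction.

voicing assimilation, regressive

/v/→[f] /x/→[ɣ] /p/→[b].
Each target copies a feature from the following segment, so the direction is regressive.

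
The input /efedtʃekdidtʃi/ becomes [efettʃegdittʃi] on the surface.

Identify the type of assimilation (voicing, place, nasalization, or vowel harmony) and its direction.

voicing assimilation, regressive

/d/→[t] /k/→[g] /d/→[t].
Each target copies a feature from the following segment, so the direction is regressive.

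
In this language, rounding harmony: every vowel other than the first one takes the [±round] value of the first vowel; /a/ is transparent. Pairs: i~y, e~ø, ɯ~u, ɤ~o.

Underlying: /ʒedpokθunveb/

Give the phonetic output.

/o/ harmonizes with /e/ ([-round]) → [ɤ]
/u/ harmonizes with /e/ ([-round]) → [ɯ]

[ʒedpɤkθɯnveb]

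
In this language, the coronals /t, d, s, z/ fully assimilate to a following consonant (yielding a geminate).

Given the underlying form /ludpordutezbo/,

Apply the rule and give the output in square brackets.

/d/ before /p/ → [p] (total assimilation)
/z/ before /b/ → [b] (total assimilation)

[luppordutebbo]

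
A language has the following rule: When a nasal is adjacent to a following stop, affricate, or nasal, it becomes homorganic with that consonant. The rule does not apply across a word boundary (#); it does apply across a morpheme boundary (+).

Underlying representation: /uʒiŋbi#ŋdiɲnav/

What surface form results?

[uʒimbi#ndinnav]

/ŋ/ before /b/ (labial) → [m]
/ŋ/ before /d/ (alveolar) → [n]
/ɲ/ before /n/ (alveolar) → [n]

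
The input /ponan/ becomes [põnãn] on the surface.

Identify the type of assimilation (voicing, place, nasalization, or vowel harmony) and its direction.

/o/→[õ] /a/→[ã].
Each target copies a feature from the following segment, so the direction is regressive.

nasalization, regressive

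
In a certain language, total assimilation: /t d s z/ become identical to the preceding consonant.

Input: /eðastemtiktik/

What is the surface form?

[eðassemmikkik]

/t/ after /s/ → [s] (total assimilation)
/t/ after /m/ → [m] (total assimilation)
/t/ after /k/ → [k] (total assimilation)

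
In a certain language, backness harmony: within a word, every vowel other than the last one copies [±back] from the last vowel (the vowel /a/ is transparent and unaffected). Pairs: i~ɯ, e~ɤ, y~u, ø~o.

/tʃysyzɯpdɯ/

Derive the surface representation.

[tʃusuzɯpdɯ]

/y/ harmonizes with /ɯ/ ([+back]) → [u]
/y/ harmonizes with /ɯ/ ([+back]) → [u]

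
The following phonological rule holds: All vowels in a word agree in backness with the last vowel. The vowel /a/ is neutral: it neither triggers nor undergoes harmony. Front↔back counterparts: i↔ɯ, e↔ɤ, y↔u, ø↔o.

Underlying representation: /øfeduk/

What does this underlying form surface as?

[ofɤduk]

/ø/ harmonizes with /u/ ([+back]) → [o]
/e/ harmonizes with /u/ ([+back]) → [ɤ]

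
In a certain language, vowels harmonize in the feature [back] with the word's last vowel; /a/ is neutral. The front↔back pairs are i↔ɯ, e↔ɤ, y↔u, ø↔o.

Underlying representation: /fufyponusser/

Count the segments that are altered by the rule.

/u/ harmonizes with /e/ ([-back]) → [y]
/o/ harmonizes with /e/ ([-back]) → [ø]
/u/ harmonizes with /e/ ([-back]) → [y]
3 segments change.

3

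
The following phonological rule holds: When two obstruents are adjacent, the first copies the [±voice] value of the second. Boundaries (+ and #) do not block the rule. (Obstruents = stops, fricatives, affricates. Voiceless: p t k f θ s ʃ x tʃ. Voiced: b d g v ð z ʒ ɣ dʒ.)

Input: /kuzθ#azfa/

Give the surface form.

/z/ before /θ/ (voiceless) → [s]
/z/ before /f/ (voiceless) → [s]

[kusθ#asfa]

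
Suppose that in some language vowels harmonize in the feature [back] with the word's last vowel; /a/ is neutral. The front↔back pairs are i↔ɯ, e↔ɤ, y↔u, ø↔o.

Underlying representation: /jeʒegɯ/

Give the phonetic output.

/e/ harmonizes with /ɯ/ ([+back]) → [ɤ]
/e/ harmonizes with /ɯ/ ([+back]) → [ɤ]

[jɤʒɤgɯ]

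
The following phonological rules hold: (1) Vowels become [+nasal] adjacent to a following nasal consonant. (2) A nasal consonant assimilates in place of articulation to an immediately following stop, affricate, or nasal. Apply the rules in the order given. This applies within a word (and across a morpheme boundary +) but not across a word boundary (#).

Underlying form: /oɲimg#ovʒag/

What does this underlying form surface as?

Rule 1: /o/ before nasal /ɲ/ → [õ]
Rule 1: /i/ before nasal /m/ → [ĩ]
After rule 1: õɲĩmg#ovʒag
Rule 2: /m/ before /g/ (velar) → [ŋ]

[õɲĩŋg#ovʒag]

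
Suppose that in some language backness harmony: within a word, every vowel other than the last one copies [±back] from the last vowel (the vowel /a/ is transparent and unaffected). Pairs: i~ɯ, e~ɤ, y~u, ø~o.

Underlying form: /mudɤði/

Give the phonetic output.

[mydeði]

/u/ harmonizes with /i/ ([-back]) → [y]
/ɤ/ harmonizes with /i/ ([-back]) → [e]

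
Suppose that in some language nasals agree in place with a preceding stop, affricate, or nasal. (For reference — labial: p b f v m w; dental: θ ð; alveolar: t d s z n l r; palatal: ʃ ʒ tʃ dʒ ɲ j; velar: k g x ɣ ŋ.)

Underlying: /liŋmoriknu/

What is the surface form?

/m/ after /ŋ/ (velar) → [ŋ]
/n/ after /k/ (velar) → [ŋ]

[liŋŋorikŋu]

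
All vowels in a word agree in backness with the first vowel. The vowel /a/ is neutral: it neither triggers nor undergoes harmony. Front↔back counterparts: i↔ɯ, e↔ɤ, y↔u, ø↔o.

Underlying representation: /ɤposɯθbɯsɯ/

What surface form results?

no segment meets the rule's conditions; no change.

[ɤposɯθbɯsɯ]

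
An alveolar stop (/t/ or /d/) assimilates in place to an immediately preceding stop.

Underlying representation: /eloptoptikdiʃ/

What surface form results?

/t/ after /p/ (labial) → [p]
/t/ after /p/ (labial) → [p]
/d/ after /k/ (velar) → [g]

[eloppoppikgiʃ]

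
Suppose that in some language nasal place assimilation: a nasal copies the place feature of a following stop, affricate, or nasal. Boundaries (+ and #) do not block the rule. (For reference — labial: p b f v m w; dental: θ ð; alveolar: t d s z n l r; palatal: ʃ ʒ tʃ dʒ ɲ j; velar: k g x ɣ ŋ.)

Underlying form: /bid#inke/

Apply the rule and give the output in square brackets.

/n/ before /k/ (velar) → [ŋ]

[bid#iŋke]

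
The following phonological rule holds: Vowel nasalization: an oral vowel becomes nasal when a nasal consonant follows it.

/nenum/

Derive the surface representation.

/e/ before nasal /n/ → [ẽ]
/u/ before nasal /m/ → [ũ]

[nẽnũm]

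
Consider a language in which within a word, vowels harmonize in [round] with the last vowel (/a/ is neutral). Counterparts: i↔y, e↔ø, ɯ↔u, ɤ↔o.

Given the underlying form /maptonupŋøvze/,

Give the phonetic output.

[maptɤnɯpŋevze]

/o/ harmonizes with /e/ ([-round]) → [ɤ]
/u/ harmonizes with /e/ ([-round]) → [ɯ]
/ø/ harmonizes with /e/ ([-round]) → [e]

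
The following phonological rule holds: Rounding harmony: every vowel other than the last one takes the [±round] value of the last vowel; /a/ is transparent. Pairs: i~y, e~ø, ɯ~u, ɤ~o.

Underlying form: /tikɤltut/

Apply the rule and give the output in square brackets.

[tykoltut]

/i/ harmonizes with /u/ ([+round]) → [y]
/ɤ/ harmonizes with /u/ ([+round]) → [o]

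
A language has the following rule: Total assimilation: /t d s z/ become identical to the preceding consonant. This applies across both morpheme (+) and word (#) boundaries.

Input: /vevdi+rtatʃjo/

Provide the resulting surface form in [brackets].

/d/ after /v/ → [v] (total assimilation)
/t/ after /r/ → [r] (total assimilation)

[vevvi+rratʃjo]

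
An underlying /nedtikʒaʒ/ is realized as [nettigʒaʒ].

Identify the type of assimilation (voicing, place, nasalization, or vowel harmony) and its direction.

voicing assimilation, regressive

/d/→[t] /k/→[g].
Each target copies a feature from the following segment, so the direction is regressive.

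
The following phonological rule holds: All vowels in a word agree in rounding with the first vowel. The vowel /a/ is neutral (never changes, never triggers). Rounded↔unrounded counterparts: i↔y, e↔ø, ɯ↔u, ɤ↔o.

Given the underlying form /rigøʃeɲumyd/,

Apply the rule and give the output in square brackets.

/ø/ harmonizes with /i/ ([-round]) → [e]
/u/ harmonizes with /i/ ([-round]) → [ɯ]
/y/ harmonizes with /i/ ([-round]) → [i]

[rigeʃeɲɯmid]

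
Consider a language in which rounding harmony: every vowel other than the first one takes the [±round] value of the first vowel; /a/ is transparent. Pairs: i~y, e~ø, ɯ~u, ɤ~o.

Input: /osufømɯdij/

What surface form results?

/ɯ/ harmonizes with /o/ ([+round]) → [u]
/i/ harmonizes with /o/ ([+round]) → [y]

[osufømudyj]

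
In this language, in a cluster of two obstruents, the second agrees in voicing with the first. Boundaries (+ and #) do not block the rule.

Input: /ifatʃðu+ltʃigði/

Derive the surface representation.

[ifatʃθu+ltʃigði]

/ð/ after /tʃ/ (voiceless) → [θ]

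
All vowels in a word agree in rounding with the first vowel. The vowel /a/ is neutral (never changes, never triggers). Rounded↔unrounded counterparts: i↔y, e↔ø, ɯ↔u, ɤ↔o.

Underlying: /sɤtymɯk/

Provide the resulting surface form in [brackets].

/y/ harmonizes with /ɤ/ ([-round]) → [i]

[sɤtimɯk]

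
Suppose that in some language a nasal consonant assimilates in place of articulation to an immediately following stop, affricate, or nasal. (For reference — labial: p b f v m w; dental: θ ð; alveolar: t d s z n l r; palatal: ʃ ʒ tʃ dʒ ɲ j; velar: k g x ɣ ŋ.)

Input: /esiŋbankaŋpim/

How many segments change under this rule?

3

/ŋ/ before /b/ (labial) → [m]
/n/ before /k/ (velar) → [ŋ]
/ŋ/ before /p/ (labial) → [m]
3 segments change.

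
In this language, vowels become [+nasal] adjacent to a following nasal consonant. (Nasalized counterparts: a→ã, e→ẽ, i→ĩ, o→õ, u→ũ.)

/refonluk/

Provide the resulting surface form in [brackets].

/o/ before nasal /n/ → [õ]

[refõnluk]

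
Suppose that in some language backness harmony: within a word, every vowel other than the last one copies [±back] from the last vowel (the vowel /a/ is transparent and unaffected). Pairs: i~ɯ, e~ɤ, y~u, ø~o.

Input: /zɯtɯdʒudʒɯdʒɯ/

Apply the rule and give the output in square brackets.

[zɯtɯdʒudʒɯdʒɯ]

no segment meets the rule's conditions; no change.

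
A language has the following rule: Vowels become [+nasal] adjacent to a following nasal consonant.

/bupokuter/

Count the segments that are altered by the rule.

No segment meets the rule's conditions.

0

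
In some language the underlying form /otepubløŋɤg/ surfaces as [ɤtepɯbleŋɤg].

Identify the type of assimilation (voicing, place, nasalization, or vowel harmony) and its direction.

vowel harmony, regressive

/o/→[ɤ] /u/→[ɯ] /ø/→[e].
Vowels agree with the last vowel, so the harmony is regressive.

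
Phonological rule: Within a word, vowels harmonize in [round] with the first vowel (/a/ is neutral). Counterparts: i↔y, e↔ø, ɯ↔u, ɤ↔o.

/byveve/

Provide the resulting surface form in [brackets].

[byvøvø]

/e/ harmonizes with /y/ ([+round]) → [ø]
/e/ harmonizes with /y/ ([+round]) → [ø]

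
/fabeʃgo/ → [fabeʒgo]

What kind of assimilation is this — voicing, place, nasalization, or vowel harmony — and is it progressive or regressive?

voicing assimilation, regressive

/ʃ/→[ʒ].
Each target copies a feature from the following segment, so the direction is regressive.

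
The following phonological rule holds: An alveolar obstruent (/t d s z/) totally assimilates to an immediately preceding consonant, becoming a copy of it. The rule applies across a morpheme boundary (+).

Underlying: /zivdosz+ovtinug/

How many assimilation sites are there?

/d/ after /v/ → [v] (total assimilation)
/z/ after /s/ → [s] (total assimilation)
/t/ after /v/ → [v] (total assimilation)
3 segments change.

3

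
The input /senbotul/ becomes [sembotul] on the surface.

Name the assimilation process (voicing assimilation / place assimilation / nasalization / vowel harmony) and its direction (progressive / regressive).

place assimilation, regressive

/n/→[m].
Each target copies a feature from the following segment, so the direction is regressive.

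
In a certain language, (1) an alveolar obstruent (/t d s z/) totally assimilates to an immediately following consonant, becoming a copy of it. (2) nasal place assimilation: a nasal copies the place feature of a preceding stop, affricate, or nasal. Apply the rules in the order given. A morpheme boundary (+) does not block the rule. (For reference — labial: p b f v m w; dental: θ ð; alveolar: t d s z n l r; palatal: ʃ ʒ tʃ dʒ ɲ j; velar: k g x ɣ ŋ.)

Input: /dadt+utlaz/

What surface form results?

Rule 1: /d/ before /t/ → [t] (total assimilation)
Rule 1: /t/ before /l/ → [l] (total assimilation)
After rule 1: datt+ullaz
Rule 2: no segment meets the rule's conditions; no change.

[datt+ullaz]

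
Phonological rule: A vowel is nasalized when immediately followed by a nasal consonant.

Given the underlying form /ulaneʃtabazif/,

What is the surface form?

/a/ before nasal /n/ → [ã]

[ulãneʃtabazif]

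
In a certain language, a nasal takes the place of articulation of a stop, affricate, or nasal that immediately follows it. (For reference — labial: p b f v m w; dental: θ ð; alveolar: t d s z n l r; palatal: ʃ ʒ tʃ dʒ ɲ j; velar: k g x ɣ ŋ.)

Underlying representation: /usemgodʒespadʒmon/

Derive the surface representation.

[useŋgodʒespadʒmon]

/m/ before /g/ (velar) → [ŋ]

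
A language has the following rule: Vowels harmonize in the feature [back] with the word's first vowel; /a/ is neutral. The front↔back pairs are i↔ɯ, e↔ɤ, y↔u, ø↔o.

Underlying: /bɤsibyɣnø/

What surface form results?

/i/ harmonizes with /ɤ/ ([+back]) → [ɯ]
/y/ harmonizes with /ɤ/ ([+back]) → [u]
/ø/ harmonizes with /ɤ/ ([+back]) → [o]

[bɤsɯbuɣno]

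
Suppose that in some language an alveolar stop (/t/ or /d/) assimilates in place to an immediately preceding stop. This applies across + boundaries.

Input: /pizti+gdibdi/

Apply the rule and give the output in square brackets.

/d/ after /g/ (velar) → [g]
/d/ after /b/ (labial) → [b]

[pizti+ggibbi]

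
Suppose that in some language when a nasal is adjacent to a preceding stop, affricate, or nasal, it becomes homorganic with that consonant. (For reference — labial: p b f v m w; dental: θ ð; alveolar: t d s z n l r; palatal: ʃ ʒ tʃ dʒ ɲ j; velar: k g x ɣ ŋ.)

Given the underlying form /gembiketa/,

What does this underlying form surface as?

no segment meets the rule's conditions; no change.

[gembiketa]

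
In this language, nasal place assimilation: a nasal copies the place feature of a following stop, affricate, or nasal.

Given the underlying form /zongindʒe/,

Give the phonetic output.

[zoŋgiɲdʒe]

/n/ before /g/ (velar) → [ŋ]
/n/ before /dʒ/ (palatal) → [ɲ]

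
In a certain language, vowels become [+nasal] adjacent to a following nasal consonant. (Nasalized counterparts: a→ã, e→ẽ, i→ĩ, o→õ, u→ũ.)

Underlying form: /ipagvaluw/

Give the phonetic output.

[ipagvaluw]

no segment meets the rule's conditions; no change.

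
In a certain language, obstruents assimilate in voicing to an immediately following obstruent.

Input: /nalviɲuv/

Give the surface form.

[nalviɲuv]

no segment meets the rule's conditions; no change.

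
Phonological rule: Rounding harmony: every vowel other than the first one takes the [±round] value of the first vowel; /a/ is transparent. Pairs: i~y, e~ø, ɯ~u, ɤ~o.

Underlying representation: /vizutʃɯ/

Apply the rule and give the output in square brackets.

[vizɯtʃɯ]

/u/ harmonizes with /i/ ([-round]) → [ɯ]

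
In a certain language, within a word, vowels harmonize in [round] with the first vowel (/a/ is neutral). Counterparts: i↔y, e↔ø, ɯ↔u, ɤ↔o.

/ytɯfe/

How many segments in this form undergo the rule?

/ɯ/ harmonizes with /y/ ([+round]) → [u]
/e/ harmonizes with /y/ ([+round]) → [ø]
2 segments change.

2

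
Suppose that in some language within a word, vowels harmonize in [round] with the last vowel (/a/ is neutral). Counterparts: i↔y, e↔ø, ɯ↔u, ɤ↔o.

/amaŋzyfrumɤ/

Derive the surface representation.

/y/ harmonizes with /ɤ/ ([-round]) → [i]
/u/ harmonizes with /ɤ/ ([-round]) → [ɯ]

[amaŋzifrɯmɤ]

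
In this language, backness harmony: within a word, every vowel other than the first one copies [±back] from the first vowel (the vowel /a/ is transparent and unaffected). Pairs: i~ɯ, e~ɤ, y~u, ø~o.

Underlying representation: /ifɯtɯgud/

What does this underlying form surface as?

[ifitigyd]

/ɯ/ harmonizes with /i/ ([-back]) → [i]
/ɯ/ harmonizes with /i/ ([-back]) → [i]
/u/ harmonizes with /i/ ([-back]) → [y]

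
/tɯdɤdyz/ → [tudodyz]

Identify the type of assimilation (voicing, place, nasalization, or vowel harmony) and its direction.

/ɯ/→[u] /ɤ/→[o].
Vowels agree with the last vowel, so the harmony is regressive.

vowel harmony, regressive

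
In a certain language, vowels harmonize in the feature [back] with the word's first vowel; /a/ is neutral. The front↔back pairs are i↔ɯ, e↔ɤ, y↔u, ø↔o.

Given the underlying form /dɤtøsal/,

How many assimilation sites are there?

/ø/ harmonizes with /ɤ/ ([+back]) → [o]
1 segment changes.

1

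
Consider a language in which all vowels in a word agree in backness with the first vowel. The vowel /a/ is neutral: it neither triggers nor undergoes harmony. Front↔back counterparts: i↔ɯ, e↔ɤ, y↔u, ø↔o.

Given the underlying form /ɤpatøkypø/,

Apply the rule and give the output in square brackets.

[ɤpatokupo]

/ø/ harmonizes with /ɤ/ ([+back]) → [o]
/y/ harmonizes with /ɤ/ ([+back]) → [u]
/ø/ harmonizes with /ɤ/ ([+back]) → [o]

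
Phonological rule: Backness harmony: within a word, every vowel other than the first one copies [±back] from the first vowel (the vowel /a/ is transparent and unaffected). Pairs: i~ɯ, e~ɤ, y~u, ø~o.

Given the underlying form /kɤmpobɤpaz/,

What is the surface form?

[kɤmpobɤpaz]

no segment meets the rule's conditions; no change.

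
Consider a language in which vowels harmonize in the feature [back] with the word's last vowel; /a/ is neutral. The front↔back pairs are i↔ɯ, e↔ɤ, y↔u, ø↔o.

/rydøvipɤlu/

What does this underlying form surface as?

/y/ harmonizes with /u/ ([+back]) → [u]
/ø/ harmonizes with /u/ ([+back]) → [o]
/i/ harmonizes with /u/ ([+back]) → [ɯ]

[rudovɯpɤlu]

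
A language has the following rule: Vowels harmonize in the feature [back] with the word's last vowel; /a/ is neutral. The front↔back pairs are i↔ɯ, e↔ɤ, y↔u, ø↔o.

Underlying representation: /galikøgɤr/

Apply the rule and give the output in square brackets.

/i/ harmonizes with /ɤ/ ([+back]) → [ɯ]
/ø/ harmonizes with /ɤ/ ([+back]) → [o]

[galɯkogɤr]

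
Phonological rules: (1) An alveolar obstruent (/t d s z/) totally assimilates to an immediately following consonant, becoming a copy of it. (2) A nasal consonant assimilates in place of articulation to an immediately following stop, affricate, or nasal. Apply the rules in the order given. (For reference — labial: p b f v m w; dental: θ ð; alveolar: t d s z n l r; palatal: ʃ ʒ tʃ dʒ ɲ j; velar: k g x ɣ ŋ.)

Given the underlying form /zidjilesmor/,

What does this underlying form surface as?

[zijjilemmor]

Rule 1: /d/ before /j/ → [j] (total assimilation)
Rule 1: /s/ before /m/ → [m] (total assimilation)
After rule 1: zijjilemmor
Rule 2: no segment meets the rule's conditions; no change.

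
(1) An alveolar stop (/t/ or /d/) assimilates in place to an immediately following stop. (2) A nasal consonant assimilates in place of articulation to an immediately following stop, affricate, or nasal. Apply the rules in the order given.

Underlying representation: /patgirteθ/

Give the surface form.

[pakgirteθ]

Rule 1: /t/ before /g/ (velar) → [k]
After rule 1: pakgirteθ
Rule 2: no segment meets the rule's conditions; no change.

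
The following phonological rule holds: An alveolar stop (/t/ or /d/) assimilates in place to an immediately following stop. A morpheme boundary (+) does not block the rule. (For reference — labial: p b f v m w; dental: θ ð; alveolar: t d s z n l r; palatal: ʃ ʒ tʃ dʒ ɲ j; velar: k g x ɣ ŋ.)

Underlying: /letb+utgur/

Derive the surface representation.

/t/ before /b/ (labial) → [p]
/t/ before /g/ (velar) → [k]

[lepb+ukgur]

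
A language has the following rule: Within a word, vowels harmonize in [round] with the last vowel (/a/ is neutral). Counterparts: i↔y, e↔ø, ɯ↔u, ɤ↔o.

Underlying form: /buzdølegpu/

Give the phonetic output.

[buzdøløgpu]

/e/ harmonizes with /u/ ([+round]) → [ø]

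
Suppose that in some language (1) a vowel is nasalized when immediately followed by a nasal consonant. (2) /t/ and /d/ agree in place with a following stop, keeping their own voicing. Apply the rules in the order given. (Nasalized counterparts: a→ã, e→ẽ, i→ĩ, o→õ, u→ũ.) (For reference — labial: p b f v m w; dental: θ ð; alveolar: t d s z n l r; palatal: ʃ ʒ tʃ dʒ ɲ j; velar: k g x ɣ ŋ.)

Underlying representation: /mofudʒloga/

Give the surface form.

Rule 1: no segment meets the rule's conditions; no change.
After rule 1: mofudʒloga
Rule 2: no segment meets the rule's conditions; no change.

[mofudʒloga]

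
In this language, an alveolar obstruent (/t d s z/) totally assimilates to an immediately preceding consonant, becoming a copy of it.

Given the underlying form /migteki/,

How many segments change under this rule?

1

/t/ after /g/ → [g] (total assimilation)
1 segment changes.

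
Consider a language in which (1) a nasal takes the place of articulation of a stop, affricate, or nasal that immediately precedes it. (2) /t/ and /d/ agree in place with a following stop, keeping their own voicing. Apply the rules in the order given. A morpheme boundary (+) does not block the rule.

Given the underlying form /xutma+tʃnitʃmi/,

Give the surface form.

[xutna+tʃɲitʃɲi]

Rule 1: /m/ after /t/ (alveolar) → [n]
Rule 1: /n/ after /tʃ/ (palatal) → [ɲ]
Rule 1: /m/ after /tʃ/ (palatal) → [ɲ]
After rule 1: xutna+tʃɲitʃɲi
Rule 2: no segment meets the rule's conditions; no change.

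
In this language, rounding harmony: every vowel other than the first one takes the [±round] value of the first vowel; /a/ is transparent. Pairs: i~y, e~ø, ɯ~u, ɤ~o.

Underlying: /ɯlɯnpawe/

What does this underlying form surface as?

[ɯlɯnpawe]

no segment meets the rule's conditions; no change.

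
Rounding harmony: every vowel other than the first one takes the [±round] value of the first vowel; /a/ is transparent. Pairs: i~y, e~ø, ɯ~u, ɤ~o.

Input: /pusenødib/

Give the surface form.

[pusønødyb]

/e/ harmonizes with /u/ ([+round]) → [ø]
/i/ harmonizes with /u/ ([+round]) → [y]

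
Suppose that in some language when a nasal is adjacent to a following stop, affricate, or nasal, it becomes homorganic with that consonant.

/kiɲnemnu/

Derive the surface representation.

[kinnennu]

/ɲ/ before /n/ (alveolar) → [n]
/m/ before /n/ (alveolar) → [n]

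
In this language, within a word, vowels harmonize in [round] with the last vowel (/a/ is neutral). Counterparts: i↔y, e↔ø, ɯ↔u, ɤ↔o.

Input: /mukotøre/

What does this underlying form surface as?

[mɯkɤtere]

/u/ harmonizes with /e/ ([-round]) → [ɯ]
/o/ harmonizes with /e/ ([-round]) → [ɤ]
/ø/ harmonizes with /e/ ([-round]) → [e]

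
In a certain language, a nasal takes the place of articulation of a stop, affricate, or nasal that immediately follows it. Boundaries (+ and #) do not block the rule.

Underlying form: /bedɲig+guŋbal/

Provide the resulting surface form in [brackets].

/ŋ/ before /b/ (labial) → [m]

[bedɲig+gumbal]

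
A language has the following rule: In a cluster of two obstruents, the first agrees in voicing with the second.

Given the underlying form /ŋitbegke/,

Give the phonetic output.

[ŋidbekke]

/t/ before /b/ (voiced) → [d]
/g/ before /k/ (voiceless) → [k]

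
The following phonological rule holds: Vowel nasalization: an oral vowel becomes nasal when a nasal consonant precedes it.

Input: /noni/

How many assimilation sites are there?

/o/ after nasal /n/ → [õ]
/i/ after nasal /n/ → [ĩ]
2 segments change.

2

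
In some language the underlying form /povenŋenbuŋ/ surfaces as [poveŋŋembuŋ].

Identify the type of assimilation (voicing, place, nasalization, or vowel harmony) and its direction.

place assimilation, regressive

/n/→[ŋ] /n/→[m].
Each target copies a feature from the following segment, so the direction is regressive.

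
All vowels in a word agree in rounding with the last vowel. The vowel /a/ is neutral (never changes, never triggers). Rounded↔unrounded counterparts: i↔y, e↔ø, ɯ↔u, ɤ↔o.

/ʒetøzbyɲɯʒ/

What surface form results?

[ʒetezbiɲɯʒ]

/ø/ harmonizes with /ɯ/ ([-round]) → [e]
/y/ harmonizes with /ɯ/ ([-round]) → [i]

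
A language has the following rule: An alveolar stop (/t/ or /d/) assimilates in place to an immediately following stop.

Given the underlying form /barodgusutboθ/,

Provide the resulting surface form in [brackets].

/d/ before /g/ (velar) → [g]
/t/ before /b/ (labial) → [p]

[baroggusupboθ]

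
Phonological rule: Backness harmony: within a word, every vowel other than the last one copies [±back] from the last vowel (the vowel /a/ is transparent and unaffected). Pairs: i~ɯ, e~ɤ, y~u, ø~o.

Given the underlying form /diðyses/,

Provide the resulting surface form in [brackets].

no segment meets the rule's conditions; no change.

[diðyses]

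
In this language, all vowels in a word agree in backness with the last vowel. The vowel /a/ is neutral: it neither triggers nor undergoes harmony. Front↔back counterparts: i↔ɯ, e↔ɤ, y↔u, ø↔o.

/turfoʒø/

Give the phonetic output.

/u/ harmonizes with /ø/ ([-back]) → [y]
/o/ harmonizes with /ø/ ([-back]) → [ø]

[tyrføʒø]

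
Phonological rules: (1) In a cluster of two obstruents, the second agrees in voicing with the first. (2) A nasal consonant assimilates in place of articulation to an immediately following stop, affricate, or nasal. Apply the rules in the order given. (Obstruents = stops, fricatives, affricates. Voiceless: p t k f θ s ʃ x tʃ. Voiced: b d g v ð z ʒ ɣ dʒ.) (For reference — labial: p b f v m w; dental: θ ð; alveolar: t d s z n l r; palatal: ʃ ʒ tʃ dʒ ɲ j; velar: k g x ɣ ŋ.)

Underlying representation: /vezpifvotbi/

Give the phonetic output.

Rule 1: /p/ after /z/ (voiced) → [b]
Rule 1: /v/ after /f/ (voiceless) → [f]
Rule 1: /b/ after /t/ (voiceless) → [p]
After rule 1: vezbiffotpi
Rule 2: no segment meets the rule's conditions; no change.

[vezbiffotpi]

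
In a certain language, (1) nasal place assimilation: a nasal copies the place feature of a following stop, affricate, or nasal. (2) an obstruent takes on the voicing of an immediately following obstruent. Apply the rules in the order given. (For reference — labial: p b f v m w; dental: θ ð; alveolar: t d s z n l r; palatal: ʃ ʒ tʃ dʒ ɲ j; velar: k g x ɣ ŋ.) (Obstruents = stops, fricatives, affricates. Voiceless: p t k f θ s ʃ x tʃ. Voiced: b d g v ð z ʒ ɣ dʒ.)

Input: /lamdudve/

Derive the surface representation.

Rule 1: /m/ before /d/ (alveolar) → [n]
After rule 1: landudve
Rule 2: no segment meets the rule's conditions; no change.

[landudve]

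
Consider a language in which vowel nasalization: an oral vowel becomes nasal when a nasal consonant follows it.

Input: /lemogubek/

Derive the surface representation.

/e/ before nasal /m/ → [ẽ]

[lẽmogubek]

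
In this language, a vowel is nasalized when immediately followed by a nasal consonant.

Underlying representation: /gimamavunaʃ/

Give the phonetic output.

/i/ before nasal /m/ → [ĩ]
/a/ before nasal /m/ → [ã]
/u/ before nasal /n/ → [ũ]

[gĩmãmavũnaʃ]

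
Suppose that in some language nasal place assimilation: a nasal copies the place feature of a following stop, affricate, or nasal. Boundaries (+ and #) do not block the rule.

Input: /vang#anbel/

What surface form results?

/n/ before /g/ (velar) → [ŋ]
/n/ before /b/ (labial) → [m]

[vaŋg#ambel]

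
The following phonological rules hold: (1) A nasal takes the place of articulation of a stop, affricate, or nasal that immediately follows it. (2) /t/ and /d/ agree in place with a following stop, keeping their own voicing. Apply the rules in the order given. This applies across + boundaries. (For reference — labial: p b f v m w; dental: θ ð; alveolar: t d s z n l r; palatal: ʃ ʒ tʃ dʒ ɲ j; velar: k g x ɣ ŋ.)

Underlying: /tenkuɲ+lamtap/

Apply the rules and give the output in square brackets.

Rule 1: /n/ before /k/ (velar) → [ŋ]
Rule 1: /m/ before /t/ (alveolar) → [n]
After rule 1: teŋkuɲ+lantap
Rule 2: no segment meets the rule's conditions; no change.

[teŋkuɲ+lantap]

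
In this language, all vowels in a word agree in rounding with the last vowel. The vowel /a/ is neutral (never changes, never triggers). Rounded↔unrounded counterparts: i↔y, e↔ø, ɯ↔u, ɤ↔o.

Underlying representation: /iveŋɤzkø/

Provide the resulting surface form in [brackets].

/i/ harmonizes with /ø/ ([+round]) → [y]
/e/ harmonizes with /ø/ ([+round]) → [ø]
/ɤ/ harmonizes with /ø/ ([+round]) → [o]

[yvøŋozkø]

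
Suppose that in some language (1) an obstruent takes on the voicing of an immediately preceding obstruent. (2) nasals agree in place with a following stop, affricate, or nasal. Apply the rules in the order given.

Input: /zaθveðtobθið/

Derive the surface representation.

Rule 1: /v/ after /θ/ (voiceless) → [f]
Rule 1: /t/ after /ð/ (voiced) → [d]
Rule 1: /θ/ after /b/ (voiced) → [ð]
After rule 1: zaθfeðdobðið
Rule 2: no segment meets the rule's conditions; no change.

[zaθfeðdobðið]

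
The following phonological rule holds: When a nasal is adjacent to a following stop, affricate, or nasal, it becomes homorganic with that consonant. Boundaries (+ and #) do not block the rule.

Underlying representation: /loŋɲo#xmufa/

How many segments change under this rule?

1

/ŋ/ before /ɲ/ (palatal) → [ɲ]
1 segment changes.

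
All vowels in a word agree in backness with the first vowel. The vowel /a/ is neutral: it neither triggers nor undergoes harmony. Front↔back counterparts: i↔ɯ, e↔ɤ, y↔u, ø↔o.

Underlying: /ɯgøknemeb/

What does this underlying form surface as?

[ɯgoknɤmɤb]

/ø/ harmonizes with /ɯ/ ([+back]) → [o]
/e/ harmonizes with /ɯ/ ([+back]) → [ɤ]
/e/ harmonizes with /ɯ/ ([+back]) → [ɤ]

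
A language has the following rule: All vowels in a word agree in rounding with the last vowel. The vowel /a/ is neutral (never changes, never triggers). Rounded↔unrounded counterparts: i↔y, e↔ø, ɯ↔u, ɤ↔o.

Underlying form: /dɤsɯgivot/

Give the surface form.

[dosugyvot]

/ɤ/ harmonizes with /o/ ([+round]) → [o]
/ɯ/ harmonizes with /o/ ([+round]) → [u]
/i/ harmonizes with /o/ ([+round]) → [y]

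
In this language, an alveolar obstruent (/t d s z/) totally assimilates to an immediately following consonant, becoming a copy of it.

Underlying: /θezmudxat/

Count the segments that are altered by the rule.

2

/z/ before /m/ → [m] (total assimilation)
/d/ before /x/ → [x] (total assimilation)
2 segments change.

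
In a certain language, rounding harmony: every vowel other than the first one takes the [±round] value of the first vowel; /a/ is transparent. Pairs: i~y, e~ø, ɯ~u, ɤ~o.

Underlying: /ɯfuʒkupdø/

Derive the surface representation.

/u/ harmonizes with /ɯ/ ([-round]) → [ɯ]
/u/ harmonizes with /ɯ/ ([-round]) → [ɯ]
/ø/ harmonizes with /ɯ/ ([-round]) → [e]

[ɯfɯʒkɯpde]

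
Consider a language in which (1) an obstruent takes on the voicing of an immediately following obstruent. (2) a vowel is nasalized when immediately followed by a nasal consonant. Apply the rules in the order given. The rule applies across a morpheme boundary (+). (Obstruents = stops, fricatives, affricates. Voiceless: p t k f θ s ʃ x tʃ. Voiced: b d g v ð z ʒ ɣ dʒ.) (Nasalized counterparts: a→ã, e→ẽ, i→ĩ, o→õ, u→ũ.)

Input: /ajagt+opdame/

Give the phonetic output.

[ajakt+obdãme]

Rule 1: /g/ before /t/ (voiceless) → [k]
Rule 1: /p/ before /d/ (voiced) → [b]
After rule 1: ajakt+obdame
Rule 2: /a/ before nasal /m/ → [ã]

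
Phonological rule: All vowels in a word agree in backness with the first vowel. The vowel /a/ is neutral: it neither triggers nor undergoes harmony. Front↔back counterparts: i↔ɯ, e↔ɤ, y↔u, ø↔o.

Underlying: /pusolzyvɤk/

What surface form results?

[pusolzuvɤk]

/y/ harmonizes with /u/ ([+back]) → [u]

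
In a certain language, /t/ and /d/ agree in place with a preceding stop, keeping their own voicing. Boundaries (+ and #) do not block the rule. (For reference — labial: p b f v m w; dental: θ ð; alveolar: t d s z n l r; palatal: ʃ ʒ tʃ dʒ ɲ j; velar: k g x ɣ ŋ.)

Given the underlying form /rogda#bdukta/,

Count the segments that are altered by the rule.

/d/ after /g/ (velar) → [g]
/d/ after /b/ (labial) → [b]
/t/ after /k/ (velar) → [k]
3 segments change.

3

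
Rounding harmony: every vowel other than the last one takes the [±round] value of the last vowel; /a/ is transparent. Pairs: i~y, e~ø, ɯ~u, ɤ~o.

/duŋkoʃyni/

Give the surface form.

[dɯŋkɤʃini]

/u/ harmonizes with /i/ ([-round]) → [ɯ]
/o/ harmonizes with /i/ ([-round]) → [ɤ]
/y/ harmonizes with /i/ ([-round]) → [i]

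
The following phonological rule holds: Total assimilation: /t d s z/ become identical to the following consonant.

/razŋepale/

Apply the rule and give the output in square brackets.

/z/ before /ŋ/ → [ŋ] (total assimilation)

[raŋŋepale]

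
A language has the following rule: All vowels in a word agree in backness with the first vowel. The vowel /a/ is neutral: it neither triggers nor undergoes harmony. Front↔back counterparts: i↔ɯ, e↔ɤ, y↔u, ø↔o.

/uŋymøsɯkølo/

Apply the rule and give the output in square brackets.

/y/ harmonizes with /u/ ([+back]) → [u]
/ø/ harmonizes with /u/ ([+back]) → [o]
/ø/ harmonizes with /u/ ([+back]) → [o]

[uŋumosɯkolo]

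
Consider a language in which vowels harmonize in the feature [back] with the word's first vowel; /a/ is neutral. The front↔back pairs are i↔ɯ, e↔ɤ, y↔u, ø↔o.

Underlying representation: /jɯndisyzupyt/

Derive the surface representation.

/i/ harmonizes with /ɯ/ ([+back]) → [ɯ]
/y/ harmonizes with /ɯ/ ([+back]) → [u]
/y/ harmonizes with /ɯ/ ([+back]) → [u]

[jɯndɯsuzuput]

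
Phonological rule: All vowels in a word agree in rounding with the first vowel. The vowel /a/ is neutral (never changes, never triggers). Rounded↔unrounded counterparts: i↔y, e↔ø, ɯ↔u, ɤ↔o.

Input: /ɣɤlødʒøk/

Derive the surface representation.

[ɣɤledʒek]

/ø/ harmonizes with /ɤ/ ([-round]) → [e]
/ø/ harmonizes with /ɤ/ ([-round]) → [e]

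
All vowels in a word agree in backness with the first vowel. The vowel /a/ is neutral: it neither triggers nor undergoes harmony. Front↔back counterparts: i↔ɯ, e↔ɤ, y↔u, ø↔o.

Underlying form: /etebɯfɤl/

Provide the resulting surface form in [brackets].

/ɯ/ harmonizes with /e/ ([-back]) → [i]
/ɤ/ harmonizes with /e/ ([-back]) → [e]

[etebifel]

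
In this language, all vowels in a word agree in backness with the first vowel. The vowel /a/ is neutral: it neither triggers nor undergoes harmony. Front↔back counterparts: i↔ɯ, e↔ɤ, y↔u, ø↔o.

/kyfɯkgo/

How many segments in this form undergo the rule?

2

/ɯ/ harmonizes with /y/ ([-back]) → [i]
/o/ harmonizes with /y/ ([-back]) → [ø]
2 segments change.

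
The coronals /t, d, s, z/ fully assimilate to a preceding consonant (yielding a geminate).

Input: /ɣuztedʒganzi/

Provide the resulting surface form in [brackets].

/t/ after /z/ → [z] (total assimilation)
/z/ after /n/ → [n] (total assimilation)

[ɣuzzedʒganni]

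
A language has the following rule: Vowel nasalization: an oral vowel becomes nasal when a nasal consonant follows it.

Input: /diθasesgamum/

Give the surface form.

/a/ before nasal /m/ → [ã]
/u/ before nasal /m/ → [ũ]

[diθasesgãmũm]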